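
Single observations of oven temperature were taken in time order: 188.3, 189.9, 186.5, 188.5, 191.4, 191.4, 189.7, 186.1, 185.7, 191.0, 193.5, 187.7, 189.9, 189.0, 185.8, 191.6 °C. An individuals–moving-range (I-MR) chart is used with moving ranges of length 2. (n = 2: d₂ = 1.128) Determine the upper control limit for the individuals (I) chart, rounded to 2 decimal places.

X̄ = (188.3 + 189.9 + 186.5 + 188.5 + 191.4 + 191.4 + 189.7 + 186.1 + 185.7 + 191.0 + 193.5 + 187.7 + 189.9 + 189.0 + 185.8 + 191.6) / 16 = 189.1250
Moving ranges: 1.6, 3.4, 2.0, 2.9, 0.0, 1.7, 3.6, 0.4, 5.3, 2.5, 5.8, 2.2, 0.9, 3.2, 5.8; M̄R̄ = 41.3000 / 15 = 2.7533
UCL = X̄ + 3·M̄R̄/d₂ = 189.1250 + 3 × 2.7533 / 1.128 = 196.4477

196.45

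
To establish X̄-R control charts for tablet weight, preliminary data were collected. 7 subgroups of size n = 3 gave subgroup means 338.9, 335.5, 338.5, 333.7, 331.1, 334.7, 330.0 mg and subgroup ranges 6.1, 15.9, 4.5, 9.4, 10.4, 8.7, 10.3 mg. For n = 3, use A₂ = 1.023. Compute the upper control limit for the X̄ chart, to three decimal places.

344.172

X̄̄ = (338.9 + 335.5 + 338.5 + 333.7 + 331.1 + 334.7 + 330.0) / 7 = 2342.4000 / 7 = 334.6286
R̄ = (6.1 + 15.9 + 4.5 + 9.4 + 10.4 + 8.7 + 10.3) / 7 = 65.3000 / 7 = 9.3286
UCL = X̄̄ + A₂·R̄ = 334.6286 + 1.023 × 9.3286 = 344.1717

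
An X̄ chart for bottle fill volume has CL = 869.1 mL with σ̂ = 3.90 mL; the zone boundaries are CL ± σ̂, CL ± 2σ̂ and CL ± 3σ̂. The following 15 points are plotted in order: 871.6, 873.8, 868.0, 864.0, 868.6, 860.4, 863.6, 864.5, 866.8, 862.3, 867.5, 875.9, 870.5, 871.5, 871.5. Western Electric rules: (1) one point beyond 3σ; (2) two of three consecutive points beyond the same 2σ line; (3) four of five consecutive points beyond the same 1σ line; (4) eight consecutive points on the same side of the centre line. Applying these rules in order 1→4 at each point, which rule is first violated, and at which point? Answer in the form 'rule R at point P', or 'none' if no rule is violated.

Zone of each point (C = within 1σ̂, B = 1σ̂–2σ̂, A = 2σ̂–3σ̂, * = beyond 3σ̂; sign = side of CL): 1:+C, 2:+B, 3:-C, 4:-B, 5:-C, 6:-A, 7:-B, 8:-B, 9:-C, 10:-B, 11:-C, 12:+B, 13:+C, 14:+C, 15:+C
Rule 3 (four of five consecutive points beyond the same 1σ limit) is satisfied at point 8.

rule 3 at point 8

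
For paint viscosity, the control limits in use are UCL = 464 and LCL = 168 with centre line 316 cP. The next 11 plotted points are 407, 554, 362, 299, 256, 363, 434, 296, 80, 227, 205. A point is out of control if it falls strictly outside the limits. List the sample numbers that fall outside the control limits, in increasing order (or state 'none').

Compare each point to [168, 464]: sample 2 = 554 > UCL; sample 9 = 80 < LCL.

2, 9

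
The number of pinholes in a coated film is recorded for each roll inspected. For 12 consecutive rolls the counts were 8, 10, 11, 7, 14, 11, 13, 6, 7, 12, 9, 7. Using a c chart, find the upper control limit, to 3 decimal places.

c̄ = (8 + 10 + 11 + 7 + 14 + 11 + 13 + 6 + 7 + 12 + 9 + 7) / 12 = 115 / 12 = 9.5833
UCL = c̄ + 3√c̄ = 9.5833 + 3 × √9.5833 = 9.5833 + 3 × 3.0957 = 18.8704

18.870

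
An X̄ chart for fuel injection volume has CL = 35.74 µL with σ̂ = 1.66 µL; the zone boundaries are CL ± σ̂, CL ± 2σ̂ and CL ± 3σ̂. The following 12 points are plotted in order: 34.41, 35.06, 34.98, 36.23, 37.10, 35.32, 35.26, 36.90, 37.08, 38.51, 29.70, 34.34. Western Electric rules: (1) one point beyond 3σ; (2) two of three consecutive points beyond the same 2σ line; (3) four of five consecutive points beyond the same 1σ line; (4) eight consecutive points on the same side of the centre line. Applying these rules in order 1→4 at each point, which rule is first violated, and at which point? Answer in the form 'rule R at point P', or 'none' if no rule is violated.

Zone of each point (C = within 1σ̂, B = 1σ̂–2σ̂, A = 2σ̂–3σ̂, * = beyond 3σ̂; sign = side of CL): 1:-C, 2:-C, 3:-C, 4:+C, 5:+C, 6:-C, 7:-C, 8:+C, 9:+C, 10:+B, 11:-*, 12:-C
Rule 1 (one point beyond the 3σ limits) is satisfied at point 11.

rule 1 at point 11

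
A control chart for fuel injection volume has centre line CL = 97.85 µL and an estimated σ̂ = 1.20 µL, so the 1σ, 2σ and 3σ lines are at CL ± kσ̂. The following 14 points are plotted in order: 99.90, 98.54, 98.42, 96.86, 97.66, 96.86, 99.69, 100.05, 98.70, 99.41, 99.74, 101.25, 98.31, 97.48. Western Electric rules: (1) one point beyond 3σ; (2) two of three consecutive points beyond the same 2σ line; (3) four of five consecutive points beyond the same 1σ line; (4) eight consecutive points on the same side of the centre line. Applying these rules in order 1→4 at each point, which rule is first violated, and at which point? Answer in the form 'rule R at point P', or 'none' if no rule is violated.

Zone of each point (C = within 1σ̂, B = 1σ̂–2σ̂, A = 2σ̂–3σ̂, * = beyond 3σ̂; sign = side of CL): 1:+B, 2:+C, 3:+C, 4:-C, 5:-C, 6:-C, 7:+B, 8:+B, 9:+C, 10:+B, 11:+B, 12:+A, 13:+C, 14:-C
Rule 3 (four of five consecutive points beyond the same 1σ limit) is satisfied at point 11.

rule 3 at point 11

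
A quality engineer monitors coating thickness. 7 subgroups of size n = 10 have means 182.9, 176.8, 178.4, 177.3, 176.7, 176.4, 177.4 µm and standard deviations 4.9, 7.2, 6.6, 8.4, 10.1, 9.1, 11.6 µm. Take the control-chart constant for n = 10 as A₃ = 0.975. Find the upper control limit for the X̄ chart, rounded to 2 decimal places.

X̄̄ = (182.9 + 176.8 + 178.4 + 177.3 + 176.7 + 176.4 + 177.4) / 7 = 177.9857
s̄ = (4.9 + 7.2 + 6.6 + 8.4 + 10.1 + 9.1 + 11.6) / 7 = 8.2714
UCL = X̄̄ + A₃·s̄ = 177.9857 + 0.975 × 8.2714 = 186.0504

186.05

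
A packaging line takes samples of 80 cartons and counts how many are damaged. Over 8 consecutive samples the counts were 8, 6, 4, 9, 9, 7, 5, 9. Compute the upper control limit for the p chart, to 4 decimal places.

0.1846

p̄ = Σdᵢ / (k·n) = 57 / (8 × 80) = 0.08906
UCL = p̄ + 3·√(p̄(1−p̄)/n) = 0.08906 + 3 × √(0.08906×0.91094/80) = 0.08906 + 3 × 0.03185 = 0.18460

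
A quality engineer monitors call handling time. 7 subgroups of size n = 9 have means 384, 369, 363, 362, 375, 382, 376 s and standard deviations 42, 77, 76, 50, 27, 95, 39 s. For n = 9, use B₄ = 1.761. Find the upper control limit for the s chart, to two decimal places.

102.14

s̄ = (42 + 77 + 76 + 50 + 27 + 95 + 39) / 7 = 58.0000
UCL_s = B₄·s̄ = 1.761 × 58.0000 = 102.1380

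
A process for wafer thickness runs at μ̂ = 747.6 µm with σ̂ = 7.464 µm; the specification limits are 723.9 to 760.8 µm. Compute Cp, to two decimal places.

0.82

Cp = (USL − LSL) / (6σ̂) = (760.8 − 723.9) / (6 × 7.464) = 36.9000 / 44.7840 = 0.8240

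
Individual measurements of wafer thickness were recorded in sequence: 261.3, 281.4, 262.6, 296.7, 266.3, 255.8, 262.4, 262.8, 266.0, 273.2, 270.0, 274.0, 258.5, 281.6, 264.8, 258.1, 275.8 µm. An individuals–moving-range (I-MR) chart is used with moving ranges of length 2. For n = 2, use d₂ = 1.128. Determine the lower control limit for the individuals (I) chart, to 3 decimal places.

232.613

X̄ = (261.3 + 281.4 + 262.6 + 296.7 + 266.3 + 255.8 + 262.4 + 262.8 + 266.0 + 273.2 + 270.0 + 274.0 + 258.5 + 281.6 + 264.8 + 258.1 + 275.8) / 17 = 268.9000
Moving ranges: 20.1, 18.8, 34.1, 30.4, 10.5, 6.6, 0.4, 3.2, 7.2, 3.2, 4.0, 15.5, 23.1, 16.8, 6.7, 17.7; M̄R̄ = 218.3000 / 16 = 13.6438
LCL = X̄ − 3·M̄R̄/d₂ = 268.9000 − 3 × 13.6438 / 1.128 = 232.6134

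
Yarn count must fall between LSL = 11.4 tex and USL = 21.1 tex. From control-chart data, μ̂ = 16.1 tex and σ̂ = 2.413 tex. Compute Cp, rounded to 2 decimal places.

Cp = (USL − LSL) / (6σ̂) = (21.1 − 11.4) / (6 × 2.413) = 9.7000 / 14.4780 = 0.6700

0.67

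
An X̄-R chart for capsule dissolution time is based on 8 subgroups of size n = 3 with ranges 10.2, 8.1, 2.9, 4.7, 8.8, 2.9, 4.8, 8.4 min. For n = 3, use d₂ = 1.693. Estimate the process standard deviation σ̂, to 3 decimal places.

R̄ = (10.2 + 8.1 + 2.9 + 4.7 + 8.8 + 2.9 + 4.8 + 8.4) / 8 = 6.3500
σ̂ = R̄ / d₂ = 6.3500 / 1.693 = 3.7507

3.751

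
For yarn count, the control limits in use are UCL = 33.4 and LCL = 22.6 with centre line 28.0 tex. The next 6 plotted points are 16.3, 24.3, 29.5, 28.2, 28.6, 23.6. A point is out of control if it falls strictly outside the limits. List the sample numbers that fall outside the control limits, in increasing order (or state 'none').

Compare each point to [22.6, 33.4]: sample 1 = 16.3 < LCL.

1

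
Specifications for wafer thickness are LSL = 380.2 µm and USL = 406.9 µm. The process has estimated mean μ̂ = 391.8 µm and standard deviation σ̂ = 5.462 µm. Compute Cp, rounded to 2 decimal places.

0.81

Cp = (USL − LSL) / (6σ̂) = (406.9 − 380.2) / (6 × 5.462) = 26.7000 / 32.7720 = 0.8147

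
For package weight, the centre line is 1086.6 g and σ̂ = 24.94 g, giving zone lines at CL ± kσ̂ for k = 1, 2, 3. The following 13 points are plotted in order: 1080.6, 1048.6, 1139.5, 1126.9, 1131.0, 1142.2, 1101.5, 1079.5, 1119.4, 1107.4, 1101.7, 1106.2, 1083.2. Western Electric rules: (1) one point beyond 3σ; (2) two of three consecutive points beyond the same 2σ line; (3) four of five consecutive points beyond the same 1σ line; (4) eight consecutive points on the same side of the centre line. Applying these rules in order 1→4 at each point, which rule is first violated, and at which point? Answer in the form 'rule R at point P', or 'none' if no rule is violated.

rule 3 at point 6

Zone of each point (C = within 1σ̂, B = 1σ̂–2σ̂, A = 2σ̂–3σ̂, * = beyond 3σ̂; sign = side of CL): 1:-C, 2:-B, 3:+A, 4:+B, 5:+B, 6:+A, 7:+C, 8:-C, 9:+B, 10:+C, 11:+C, 12:+C, 13:-C
Rule 3 (four of five consecutive points beyond the same 1σ limit) is satisfied at point 6.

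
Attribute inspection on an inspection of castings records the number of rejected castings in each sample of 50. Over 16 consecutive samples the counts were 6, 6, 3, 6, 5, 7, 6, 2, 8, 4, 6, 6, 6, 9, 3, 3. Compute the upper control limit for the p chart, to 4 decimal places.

p̄ = Σdᵢ / (k·n) = 86 / (16 × 50) = 0.10750
UCL = p̄ + 3·√(p̄(1−p̄)/n) = 0.10750 + 3 × √(0.10750×0.89250/50) = 0.10750 + 3 × 0.04380 = 0.23891

0.2389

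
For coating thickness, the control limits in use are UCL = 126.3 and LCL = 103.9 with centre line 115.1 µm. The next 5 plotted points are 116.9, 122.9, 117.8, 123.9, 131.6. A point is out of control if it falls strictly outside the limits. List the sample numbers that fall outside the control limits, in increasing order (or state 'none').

Compare each point to [103.9, 126.3]: sample 5 = 131.6 > UCL.

5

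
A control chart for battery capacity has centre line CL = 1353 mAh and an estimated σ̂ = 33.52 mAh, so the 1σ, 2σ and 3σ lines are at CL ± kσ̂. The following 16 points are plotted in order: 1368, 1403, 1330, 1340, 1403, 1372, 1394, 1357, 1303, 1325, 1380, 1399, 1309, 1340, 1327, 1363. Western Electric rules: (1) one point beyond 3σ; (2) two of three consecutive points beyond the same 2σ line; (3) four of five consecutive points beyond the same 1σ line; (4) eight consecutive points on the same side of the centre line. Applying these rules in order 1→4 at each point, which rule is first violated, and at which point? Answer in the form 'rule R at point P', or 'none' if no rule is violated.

none

Zone of each point (C = within 1σ̂, B = 1σ̂–2σ̂, A = 2σ̂–3σ̂, * = beyond 3σ̂; sign = side of CL): 1:+C, 2:+B, 3:-C, 4:-C, 5:+B, 6:+C, 7:+B, 8:+C, 9:-B, 10:-C, 11:+C, 12:+B, 13:-B, 14:-C, 15:-C, 16:+C
No rule fires across all 16 points.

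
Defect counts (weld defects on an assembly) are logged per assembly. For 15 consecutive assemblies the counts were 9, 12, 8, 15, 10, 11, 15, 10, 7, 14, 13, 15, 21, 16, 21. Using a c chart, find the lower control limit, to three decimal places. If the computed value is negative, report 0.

c̄ = (9 + 12 + 8 + 15 + 10 + 11 + 15 + 10 + 7 + 14 + 13 + 15 + 21 + 16 + 21) / 15 = 197 / 15 = 13.1333
LCL = c̄ − 3√c̄ = 13.1333 − 3 × 3.6240 = 2.2614

2.261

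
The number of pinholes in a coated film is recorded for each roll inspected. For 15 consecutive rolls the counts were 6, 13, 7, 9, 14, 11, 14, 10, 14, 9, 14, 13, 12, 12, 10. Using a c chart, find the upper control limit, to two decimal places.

21.24

c̄ = (6 + 13 + 7 + 9 + 14 + 11 + 14 + 10 + 14 + 9 + 14 + 13 + 12 + 12 + 10) / 15 = 168 / 15 = 11.2000
UCL = c̄ + 3√c̄ = 11.2000 + 3 × √11.2000 = 11.2000 + 3 × 3.3466 = 21.2399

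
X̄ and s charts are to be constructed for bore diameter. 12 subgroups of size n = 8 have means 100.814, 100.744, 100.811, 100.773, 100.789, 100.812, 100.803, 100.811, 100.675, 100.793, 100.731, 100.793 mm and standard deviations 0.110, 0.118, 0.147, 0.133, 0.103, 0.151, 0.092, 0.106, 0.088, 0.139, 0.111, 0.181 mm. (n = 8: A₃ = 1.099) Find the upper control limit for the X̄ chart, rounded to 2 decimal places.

X̄̄ = (100.814 + 100.744 + 100.811 + 100.773 + 100.789 + 100.812 + 100.803 + 100.811 + 100.675 + 100.793 + 100.731 + 100.793) / 12 = 100.7791
s̄ = (0.110 + 0.118 + 0.147 + 0.133 + 0.103 + 0.151 + 0.092 + 0.106 + 0.088 + 0.139 + 0.111 + 0.181) / 12 = 0.1233
UCL = X̄̄ + A₃·s̄ = 100.7791 + 1.099 × 0.1233 = 100.9145

100.91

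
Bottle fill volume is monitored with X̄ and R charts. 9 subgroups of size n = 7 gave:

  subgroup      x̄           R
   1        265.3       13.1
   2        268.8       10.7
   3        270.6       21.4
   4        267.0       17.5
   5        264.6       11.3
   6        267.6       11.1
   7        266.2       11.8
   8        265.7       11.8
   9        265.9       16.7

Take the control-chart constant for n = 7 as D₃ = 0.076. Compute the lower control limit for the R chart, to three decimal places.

R̄ = (13.1 + 10.7 + 21.4 + 17.5 + 11.3 + 11.1 + 11.8 + 11.8 + 16.7) / 9 = 125.4000 / 9 = 13.9333
LCL_R = D₃·R̄ = 0.076 × 13.9333 = 1.0589

1.059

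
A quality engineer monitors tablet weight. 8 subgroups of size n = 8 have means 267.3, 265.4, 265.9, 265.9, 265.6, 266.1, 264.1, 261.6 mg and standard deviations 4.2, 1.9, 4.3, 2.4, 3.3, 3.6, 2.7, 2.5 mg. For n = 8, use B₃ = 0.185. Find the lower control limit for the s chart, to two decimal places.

s̄ = (4.2 + 1.9 + 4.3 + 2.4 + 3.3 + 3.6 + 2.7 + 2.5) / 8 = 3.1125
LCL_s = B₃·s̄ = 0.185 × 3.1125 = 0.5758

0.58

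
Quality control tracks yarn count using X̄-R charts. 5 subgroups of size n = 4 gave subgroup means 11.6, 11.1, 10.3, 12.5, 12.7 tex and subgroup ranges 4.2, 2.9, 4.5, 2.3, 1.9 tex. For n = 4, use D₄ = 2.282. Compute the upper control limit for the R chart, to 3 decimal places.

R̄ = (4.2 + 2.9 + 4.5 + 2.3 + 1.9) / 5 = 15.8000 / 5 = 3.1600
UCL_R = D₄·R̄ = 2.282 × 3.1600 = 7.2111

7.211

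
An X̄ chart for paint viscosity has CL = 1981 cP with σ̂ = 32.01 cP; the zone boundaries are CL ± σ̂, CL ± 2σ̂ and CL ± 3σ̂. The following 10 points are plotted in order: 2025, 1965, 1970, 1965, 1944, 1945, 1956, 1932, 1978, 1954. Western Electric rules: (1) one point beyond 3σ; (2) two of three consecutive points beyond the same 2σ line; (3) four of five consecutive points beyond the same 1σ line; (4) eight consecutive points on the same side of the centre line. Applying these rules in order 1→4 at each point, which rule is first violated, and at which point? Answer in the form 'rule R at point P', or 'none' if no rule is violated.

Zone of each point (C = within 1σ̂, B = 1σ̂–2σ̂, A = 2σ̂–3σ̂, * = beyond 3σ̂; sign = side of CL): 1:+B, 2:-C, 3:-C, 4:-C, 5:-B, 6:-B, 7:-C, 8:-B, 9:-C, 10:-C
Rule 4 (eight consecutive points on the same side of the centre line) is satisfied at point 9.

rule 4 at point 9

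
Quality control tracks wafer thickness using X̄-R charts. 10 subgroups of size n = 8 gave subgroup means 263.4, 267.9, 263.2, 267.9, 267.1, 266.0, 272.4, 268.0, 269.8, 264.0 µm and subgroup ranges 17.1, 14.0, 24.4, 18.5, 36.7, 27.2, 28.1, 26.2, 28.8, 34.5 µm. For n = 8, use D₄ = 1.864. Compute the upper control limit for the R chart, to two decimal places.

R̄ = (17.1 + 14.0 + 24.4 + 18.5 + 36.7 + 27.2 + 28.1 + 26.2 + 28.8 + 34.5) / 10 = 255.5000 / 10 = 25.5500
UCL_R = D₄·R̄ = 1.864 × 25.5500 = 47.6252

47.63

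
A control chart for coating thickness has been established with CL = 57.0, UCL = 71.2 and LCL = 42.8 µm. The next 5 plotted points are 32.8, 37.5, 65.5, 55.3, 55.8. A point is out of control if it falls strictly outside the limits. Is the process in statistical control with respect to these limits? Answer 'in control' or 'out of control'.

out of control

Compare each point to [42.8, 71.2]: sample 1 = 32.8 < LCL; sample 2 = 37.5 < LCL.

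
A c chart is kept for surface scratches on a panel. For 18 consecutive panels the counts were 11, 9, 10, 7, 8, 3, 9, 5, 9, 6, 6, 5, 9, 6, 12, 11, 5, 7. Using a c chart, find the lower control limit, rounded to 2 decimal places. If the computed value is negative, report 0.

c̄ = (11 + 9 + 10 + 7 + 8 + 3 + 9 + 5 + 9 + 6 + 6 + 5 + 9 + 6 + 12 + 11 + 5 + 7) / 18 = 138 / 18 = 7.6667
LCL = c̄ − 3√c̄ = 7.6667 − 3 × 2.7689 = -0.6400 → 0 (cannot be negative)

0.00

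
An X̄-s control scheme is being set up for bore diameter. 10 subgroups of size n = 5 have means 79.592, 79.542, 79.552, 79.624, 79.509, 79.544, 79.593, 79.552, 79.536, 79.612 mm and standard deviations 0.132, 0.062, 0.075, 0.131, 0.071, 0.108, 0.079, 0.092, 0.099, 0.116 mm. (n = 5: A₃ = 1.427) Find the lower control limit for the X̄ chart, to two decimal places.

79.43

X̄̄ = (79.592 + 79.542 + 79.552 + 79.624 + 79.509 + 79.544 + 79.593 + 79.552 + 79.536 + 79.612) / 10 = 79.5656
s̄ = (0.132 + 0.062 + 0.075 + 0.131 + 0.071 + 0.108 + 0.079 + 0.092 + 0.099 + 0.116) / 10 = 0.0965
LCL = X̄̄ − A₃·s̄ = 79.5656 − 1.427 × 0.0965 = 79.4279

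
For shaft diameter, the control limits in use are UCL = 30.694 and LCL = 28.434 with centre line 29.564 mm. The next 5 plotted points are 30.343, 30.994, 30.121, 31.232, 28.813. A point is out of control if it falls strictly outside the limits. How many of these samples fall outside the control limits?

Compare each point to [28.434, 30.694]: sample 2 = 30.994 > UCL; sample 4 = 31.232 > UCL.

2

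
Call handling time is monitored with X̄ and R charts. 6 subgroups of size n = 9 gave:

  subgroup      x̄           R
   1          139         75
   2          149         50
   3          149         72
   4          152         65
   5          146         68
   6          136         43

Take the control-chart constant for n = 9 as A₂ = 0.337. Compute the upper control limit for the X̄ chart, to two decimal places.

X̄̄ = (139 + 149 + 149 + 152 + 146 + 136) / 6 = 871.0000 / 6 = 145.1667
R̄ = (75 + 50 + 72 + 65 + 68 + 43) / 6 = 373.0000 / 6 = 62.1667
UCL = X̄̄ + A₂·R̄ = 145.1667 + 0.337 × 62.1667 = 166.1168

166.12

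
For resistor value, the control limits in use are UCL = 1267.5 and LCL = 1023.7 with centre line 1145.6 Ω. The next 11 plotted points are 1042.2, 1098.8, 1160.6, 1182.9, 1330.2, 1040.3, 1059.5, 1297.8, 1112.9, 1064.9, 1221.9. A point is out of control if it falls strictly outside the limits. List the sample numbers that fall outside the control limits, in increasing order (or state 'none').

5, 8

Compare each point to [1023.7, 1267.5]: sample 5 = 1330.2 > UCL; sample 8 = 1297.8 > UCL.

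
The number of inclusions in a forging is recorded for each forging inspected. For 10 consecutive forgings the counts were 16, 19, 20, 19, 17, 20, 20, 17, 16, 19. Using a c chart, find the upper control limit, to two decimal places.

31.13

c̄ = (16 + 19 + 20 + 19 + 17 + 20 + 20 + 17 + 16 + 19) / 10 = 183 / 10 = 18.3000
UCL = c̄ + 3√c̄ = 18.3000 + 3 × √18.3000 = 18.3000 + 3 × 4.2778 = 31.1335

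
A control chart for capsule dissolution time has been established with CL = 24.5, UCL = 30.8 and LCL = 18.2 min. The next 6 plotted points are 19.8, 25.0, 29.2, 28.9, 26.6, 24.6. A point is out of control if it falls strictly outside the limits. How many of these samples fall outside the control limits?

0

All 6 points lie within [18.2, 30.8].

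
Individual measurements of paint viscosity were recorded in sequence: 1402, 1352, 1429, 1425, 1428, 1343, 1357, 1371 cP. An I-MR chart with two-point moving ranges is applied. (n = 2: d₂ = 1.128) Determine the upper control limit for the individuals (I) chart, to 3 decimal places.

1482.220

X̄ = (1402 + 1352 + 1429 + 1425 + 1428 + 1343 + 1357 + 1371) / 8 = 1388.3750
Moving ranges: 50, 77, 4, 3, 85, 14, 14; M̄R̄ = 247.0000 / 7 = 35.2857
UCL = X̄ + 3·M̄R̄/d₂ = 1388.3750 + 3 × 35.2857 / 1.128 = 1482.2200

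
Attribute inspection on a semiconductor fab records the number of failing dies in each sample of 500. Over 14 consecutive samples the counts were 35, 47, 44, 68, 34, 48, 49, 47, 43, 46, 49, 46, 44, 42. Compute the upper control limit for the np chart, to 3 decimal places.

65.219

p̄ = Σdᵢ / (k·n) = 642 / (14 × 500) = 0.09171
UCL = np̄ + 3·√(np̄(1−p̄)) = 45.8571 + 3 × √(45.8571×0.90829) = 45.8571 + 3 × 6.4538 = 65.2185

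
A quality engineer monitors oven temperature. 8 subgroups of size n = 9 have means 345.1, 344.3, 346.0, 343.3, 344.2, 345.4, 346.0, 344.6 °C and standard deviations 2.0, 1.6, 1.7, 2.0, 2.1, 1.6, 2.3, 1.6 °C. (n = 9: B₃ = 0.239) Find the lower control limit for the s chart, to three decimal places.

s̄ = (2.0 + 1.6 + 1.7 + 2.0 + 2.1 + 1.6 + 2.3 + 1.6) / 8 = 1.8625
LCL_s = B₃·s̄ = 0.239 × 1.8625 = 0.4451

0.445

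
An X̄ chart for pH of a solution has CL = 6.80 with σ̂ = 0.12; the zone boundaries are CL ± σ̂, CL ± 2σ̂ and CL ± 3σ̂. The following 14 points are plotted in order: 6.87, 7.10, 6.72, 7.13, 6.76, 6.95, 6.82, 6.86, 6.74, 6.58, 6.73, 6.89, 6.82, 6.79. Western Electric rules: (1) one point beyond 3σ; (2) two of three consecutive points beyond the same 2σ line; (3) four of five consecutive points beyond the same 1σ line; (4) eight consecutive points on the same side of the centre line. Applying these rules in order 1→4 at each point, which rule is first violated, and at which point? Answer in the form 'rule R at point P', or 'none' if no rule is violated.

rule 2 at point 4

Zone of each point (C = within 1σ̂, B = 1σ̂–2σ̂, A = 2σ̂–3σ̂, * = beyond 3σ̂; sign = side of CL): 1:+C, 2:+A, 3:-C, 4:+A, 5:-C, 6:+B, 7:+C, 8:+C, 9:-C, 10:-B, 11:-C, 12:+C, 13:+C, 14:-C
Rule 2 (two of three consecutive points beyond the same 2σ limit) is satisfied at point 4.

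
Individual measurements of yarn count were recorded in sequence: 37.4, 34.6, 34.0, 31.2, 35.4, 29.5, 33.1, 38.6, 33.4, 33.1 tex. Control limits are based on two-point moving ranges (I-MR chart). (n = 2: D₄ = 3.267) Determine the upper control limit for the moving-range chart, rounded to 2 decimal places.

Moving ranges: 2.8, 0.6, 2.8, 4.2, 5.9, 3.6, 5.5, 5.2, 0.3; M̄R̄ = 30.9000 / 9 = 3.4333
UCL_MR = D₄·M̄R̄ = 3.267 × 3.4333 = 11.2167

11.22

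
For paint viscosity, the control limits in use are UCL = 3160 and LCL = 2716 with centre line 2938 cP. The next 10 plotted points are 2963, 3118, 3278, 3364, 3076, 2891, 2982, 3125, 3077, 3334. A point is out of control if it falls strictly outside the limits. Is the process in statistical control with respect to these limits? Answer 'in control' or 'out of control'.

out of control

Compare each point to [2716, 3160]: sample 3 = 3278 > UCL; sample 4 = 3364 > UCL; sample 10 = 3334 > UCL.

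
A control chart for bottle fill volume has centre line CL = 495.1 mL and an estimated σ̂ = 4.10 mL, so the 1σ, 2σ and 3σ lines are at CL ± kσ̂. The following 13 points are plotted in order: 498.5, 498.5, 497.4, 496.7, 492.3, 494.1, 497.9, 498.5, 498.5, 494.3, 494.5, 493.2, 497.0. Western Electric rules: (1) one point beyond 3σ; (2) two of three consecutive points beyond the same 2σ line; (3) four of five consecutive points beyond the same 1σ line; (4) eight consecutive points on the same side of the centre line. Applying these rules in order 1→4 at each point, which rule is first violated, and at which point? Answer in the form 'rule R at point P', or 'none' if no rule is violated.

none

Zone of each point (C = within 1σ̂, B = 1σ̂–2σ̂, A = 2σ̂–3σ̂, * = beyond 3σ̂; sign = side of CL): 1:+C, 2:+C, 3:+C, 4:+C, 5:-C, 6:-C, 7:+C, 8:+C, 9:+C, 10:-C, 11:-C, 12:-C, 13:+C
No rule fires across all 13 points.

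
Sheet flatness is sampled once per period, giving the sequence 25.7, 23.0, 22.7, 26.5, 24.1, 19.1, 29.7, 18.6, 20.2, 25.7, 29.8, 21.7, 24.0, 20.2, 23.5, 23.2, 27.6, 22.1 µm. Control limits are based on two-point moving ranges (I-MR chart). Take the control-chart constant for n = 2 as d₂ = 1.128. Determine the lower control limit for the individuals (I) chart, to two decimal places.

X̄ = (25.7 + 23.0 + 22.7 + 26.5 + 24.1 + 19.1 + 29.7 + 18.6 + 20.2 + 25.7 + 29.8 + 21.7 + 24.0 + 20.2 + 23.5 + 23.2 + 27.6 + 22.1) / 18 = 23.7444
Moving ranges: 2.7, 0.3, 3.8, 2.4, 5.0, 10.6, 11.1, 1.6, 5.5, 4.1, 8.1, 2.3, 3.8, 3.3, 0.3, 4.4, 5.5; M̄R̄ = 74.8000 / 17 = 4.4000
LCL = X̄ − 3·M̄R̄/d₂ = 23.7444 − 3 × 4.4000 / 1.128 = 12.0423

12.04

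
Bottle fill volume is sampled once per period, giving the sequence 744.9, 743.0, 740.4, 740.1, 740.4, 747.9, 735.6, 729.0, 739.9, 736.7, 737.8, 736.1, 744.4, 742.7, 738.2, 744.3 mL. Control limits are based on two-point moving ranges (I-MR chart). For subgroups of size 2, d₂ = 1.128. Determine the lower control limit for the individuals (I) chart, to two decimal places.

X̄ = (744.9 + 743.0 + 740.4 + 740.1 + 740.4 + 747.9 + 735.6 + 729.0 + 739.9 + 736.7 + 737.8 + 736.1 + 744.4 + 742.7 + 738.2 + 744.3) / 16 = 740.0875
Moving ranges: 1.9, 2.6, 0.3, 0.3, 7.5, 12.3, 6.6, 10.9, 3.2, 1.1, 1.7, 8.3, 1.7, 4.5, 6.1; M̄R̄ = 69.0000 / 15 = 4.6000
LCL = X̄ − 3·M̄R̄/d₂ = 740.0875 − 3 × 4.6000 / 1.128 = 727.8535

727.85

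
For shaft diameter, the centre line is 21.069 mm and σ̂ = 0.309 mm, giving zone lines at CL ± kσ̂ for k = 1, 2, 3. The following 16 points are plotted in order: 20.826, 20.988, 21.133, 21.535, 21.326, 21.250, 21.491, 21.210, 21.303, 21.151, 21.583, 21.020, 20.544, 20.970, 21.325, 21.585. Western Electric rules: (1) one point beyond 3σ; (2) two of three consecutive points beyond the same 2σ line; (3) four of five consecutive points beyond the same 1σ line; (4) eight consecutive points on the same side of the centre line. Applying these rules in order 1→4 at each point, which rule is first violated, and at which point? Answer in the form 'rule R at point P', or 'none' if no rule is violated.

Zone of each point (C = within 1σ̂, B = 1σ̂–2σ̂, A = 2σ̂–3σ̂, * = beyond 3σ̂; sign = side of CL): 1:-C, 2:-C, 3:+C, 4:+B, 5:+C, 6:+C, 7:+B, 8:+C, 9:+C, 10:+C, 11:+B, 12:-C, 13:-B, 14:-C, 15:+C, 16:+B
Rule 4 (eight consecutive points on the same side of the centre line) is satisfied at point 10.

rule 4 at point 10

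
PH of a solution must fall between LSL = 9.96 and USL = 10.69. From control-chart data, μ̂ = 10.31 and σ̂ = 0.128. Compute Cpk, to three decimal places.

Cpu = (USL − μ̂) / (3σ̂) = (10.69 − 10.31) / (3 × 0.128) = 0.9896; Cpl = (μ̂ − LSL) / (3σ̂) = (10.31 − 9.96) / (3 × 0.128) = 0.9115; Cpk = min(Cpu, Cpl) = 0.9115

0.911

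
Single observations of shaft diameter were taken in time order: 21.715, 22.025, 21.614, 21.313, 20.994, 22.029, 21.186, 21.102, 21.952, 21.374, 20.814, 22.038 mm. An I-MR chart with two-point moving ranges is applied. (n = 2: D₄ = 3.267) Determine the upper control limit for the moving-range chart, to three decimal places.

Moving ranges: 0.310, 0.411, 0.301, 0.319, 1.035, 0.843, 0.084, 0.850, 0.578, 0.560, 1.224; M̄R̄ = 6.5150 / 11 = 0.5923
UCL_MR = D₄·M̄R̄ = 3.267 × 0.5923 = 1.9350

1.935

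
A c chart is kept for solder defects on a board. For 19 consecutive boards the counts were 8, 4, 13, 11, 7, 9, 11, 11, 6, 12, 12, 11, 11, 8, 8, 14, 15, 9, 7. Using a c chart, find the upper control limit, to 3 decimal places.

c̄ = (8 + 4 + 13 + 11 + 7 + 9 + 11 + 11 + 6 + 12 + 12 + 11 + 11 + 8 + 8 + 14 + 15 + 9 + 7) / 19 = 187 / 19 = 9.8421
UCL = c̄ + 3√c̄ = 9.8421 + 3 × √9.8421 = 9.8421 + 3 × 3.1372 = 19.2537

19.254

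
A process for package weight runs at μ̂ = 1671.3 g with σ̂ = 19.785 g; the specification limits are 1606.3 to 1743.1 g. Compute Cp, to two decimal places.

1.15

Cp = (USL − LSL) / (6σ̂) = (1743.1 − 1606.3) / (6 × 19.785) = 136.8000 / 118.7100 = 1.1524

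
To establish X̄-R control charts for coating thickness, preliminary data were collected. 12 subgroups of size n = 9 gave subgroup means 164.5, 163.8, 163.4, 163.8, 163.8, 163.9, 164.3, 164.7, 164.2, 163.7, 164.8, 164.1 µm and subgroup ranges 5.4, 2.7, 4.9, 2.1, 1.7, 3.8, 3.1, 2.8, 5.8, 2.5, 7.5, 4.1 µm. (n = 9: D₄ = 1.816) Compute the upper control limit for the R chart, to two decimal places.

R̄ = (5.4 + 2.7 + 4.9 + 2.1 + 1.7 + 3.8 + 3.1 + 2.8 + 5.8 + 2.5 + 7.5 + 4.1) / 12 = 46.4000 / 12 = 3.8667
UCL_R = D₄·R̄ = 1.816 × 3.8667 = 7.0219

7.02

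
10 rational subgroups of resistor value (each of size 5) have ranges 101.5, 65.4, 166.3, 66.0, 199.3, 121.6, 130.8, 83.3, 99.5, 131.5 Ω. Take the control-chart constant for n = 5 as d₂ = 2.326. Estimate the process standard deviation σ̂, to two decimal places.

50.09

R̄ = (101.5 + 65.4 + 166.3 + 66.0 + 199.3 + 121.6 + 130.8 + 83.3 + 99.5 + 131.5) / 10 = 116.5200
σ̂ = R̄ / d₂ = 116.5200 / 2.326 = 50.0946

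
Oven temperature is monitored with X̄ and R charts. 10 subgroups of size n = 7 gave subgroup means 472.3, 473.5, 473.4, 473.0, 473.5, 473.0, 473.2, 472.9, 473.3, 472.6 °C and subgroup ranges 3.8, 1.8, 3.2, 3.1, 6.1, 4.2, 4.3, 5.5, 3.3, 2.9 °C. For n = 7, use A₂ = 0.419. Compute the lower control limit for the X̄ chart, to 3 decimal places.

471.469

X̄̄ = (472.3 + 473.5 + 473.4 + 473.0 + 473.5 + 473.0 + 473.2 + 472.9 + 473.3 + 472.6) / 10 = 4730.7000 / 10 = 473.0700
R̄ = (3.8 + 1.8 + 3.2 + 3.1 + 6.1 + 4.2 + 4.3 + 5.5 + 3.3 + 2.9) / 10 = 38.2000 / 10 = 3.8200
LCL = X̄̄ − A₂·R̄ = 473.0700 − 0.419 × 3.8200 = 471.4694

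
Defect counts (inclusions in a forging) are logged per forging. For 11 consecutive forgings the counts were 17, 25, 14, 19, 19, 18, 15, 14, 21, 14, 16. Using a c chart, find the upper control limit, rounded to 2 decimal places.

29.99

c̄ = (17 + 25 + 14 + 19 + 19 + 18 + 15 + 14 + 21 + 14 + 16) / 11 = 192 / 11 = 17.4545
UCL = c̄ + 3√c̄ = 17.4545 + 3 × √17.4545 = 17.4545 + 3 × 4.1779 = 29.9881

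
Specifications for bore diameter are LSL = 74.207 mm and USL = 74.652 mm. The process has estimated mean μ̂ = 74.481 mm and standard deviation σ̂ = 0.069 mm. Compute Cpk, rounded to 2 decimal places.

0.83

Cpu = (USL − μ̂) / (3σ̂) = (74.652 − 74.481) / (3 × 0.069) = 0.8261; Cpl = (μ̂ − LSL) / (3σ̂) = (74.481 − 74.207) / (3 × 0.069) = 1.3237; Cpk = min(Cpu, Cpl) = 0.8261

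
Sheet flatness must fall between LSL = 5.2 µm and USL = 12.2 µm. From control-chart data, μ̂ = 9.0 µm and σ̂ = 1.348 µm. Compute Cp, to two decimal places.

0.87

Cp = (USL − LSL) / (6σ̂) = (12.2 − 5.2) / (6 × 1.348) = 7.0000 / 8.0880 = 0.8655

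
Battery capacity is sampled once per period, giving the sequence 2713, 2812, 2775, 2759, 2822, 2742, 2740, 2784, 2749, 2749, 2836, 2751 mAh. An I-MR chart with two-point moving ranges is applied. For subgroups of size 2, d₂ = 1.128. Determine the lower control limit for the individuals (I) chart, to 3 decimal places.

2636.838

X̄ = (2713 + 2812 + 2775 + 2759 + 2822 + 2742 + 2740 + 2784 + 2749 + 2749 + 2836 + 2751) / 12 = 2769.3333
Moving ranges: 99, 37, 16, 63, 80, 2, 44, 35, 0, 87, 85; M̄R̄ = 548.0000 / 11 = 49.8182
LCL = X̄ − 3·M̄R̄/d₂ = 2769.3333 − 3 × 49.8182 / 1.128 = 2636.8382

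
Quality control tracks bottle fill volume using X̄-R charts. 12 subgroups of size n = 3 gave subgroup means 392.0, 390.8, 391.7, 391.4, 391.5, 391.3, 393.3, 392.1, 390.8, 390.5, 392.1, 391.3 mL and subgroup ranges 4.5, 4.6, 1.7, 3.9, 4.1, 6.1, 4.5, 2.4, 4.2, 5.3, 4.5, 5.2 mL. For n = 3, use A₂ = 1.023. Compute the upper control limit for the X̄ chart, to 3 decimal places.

395.914

X̄̄ = (392.0 + 390.8 + 391.7 + 391.4 + 391.5 + 391.3 + 393.3 + 392.1 + 390.8 + 390.5 + 392.1 + 391.3) / 12 = 4698.8000 / 12 = 391.5667
R̄ = (4.5 + 4.6 + 1.7 + 3.9 + 4.1 + 6.1 + 4.5 + 2.4 + 4.2 + 5.3 + 4.5 + 5.2) / 12 = 51.0000 / 12 = 4.2500
UCL = X̄̄ + A₂·R̄ = 391.5667 + 1.023 × 4.2500 = 395.9144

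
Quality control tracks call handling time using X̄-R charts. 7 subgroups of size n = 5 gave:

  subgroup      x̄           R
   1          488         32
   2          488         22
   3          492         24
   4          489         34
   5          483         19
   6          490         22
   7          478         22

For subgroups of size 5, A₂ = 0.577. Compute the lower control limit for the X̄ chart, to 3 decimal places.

X̄̄ = (488 + 488 + 492 + 489 + 483 + 490 + 478) / 7 = 3408.0000 / 7 = 486.8571
R̄ = (32 + 22 + 24 + 34 + 19 + 22 + 22) / 7 = 175.0000 / 7 = 25.0000
LCL = X̄̄ − A₂·R̄ = 486.8571 − 0.577 × 25.0000 = 472.4321

472.432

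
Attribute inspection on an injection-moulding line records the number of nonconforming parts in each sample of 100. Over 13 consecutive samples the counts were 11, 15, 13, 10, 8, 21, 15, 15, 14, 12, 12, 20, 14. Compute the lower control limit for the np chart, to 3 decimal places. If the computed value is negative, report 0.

p̄ = Σdᵢ / (k·n) = 180 / (13 × 100) = 0.13846
LCL = np̄ − 3·√(np̄(1−p̄)) = 13.8462 − 3 × 3.4538 = 3.4846

3.485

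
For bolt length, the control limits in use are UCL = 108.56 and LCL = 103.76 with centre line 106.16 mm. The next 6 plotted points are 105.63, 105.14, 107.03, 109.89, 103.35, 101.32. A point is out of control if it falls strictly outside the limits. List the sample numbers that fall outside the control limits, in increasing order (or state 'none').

Compare each point to [103.76, 108.56]: sample 4 = 109.89 > UCL; sample 5 = 103.35 < LCL; sample 6 = 101.32 < LCL.

4, 5, 6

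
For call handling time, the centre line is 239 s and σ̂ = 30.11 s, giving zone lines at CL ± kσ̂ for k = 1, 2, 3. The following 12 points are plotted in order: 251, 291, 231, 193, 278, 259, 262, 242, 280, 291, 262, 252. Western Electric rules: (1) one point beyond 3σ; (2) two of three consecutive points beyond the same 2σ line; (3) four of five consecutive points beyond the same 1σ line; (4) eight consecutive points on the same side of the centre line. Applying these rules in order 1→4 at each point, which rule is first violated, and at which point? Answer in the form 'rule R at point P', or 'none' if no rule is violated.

Zone of each point (C = within 1σ̂, B = 1σ̂–2σ̂, A = 2σ̂–3σ̂, * = beyond 3σ̂; sign = side of CL): 1:+C, 2:+B, 3:-C, 4:-B, 5:+B, 6:+C, 7:+C, 8:+C, 9:+B, 10:+B, 11:+C, 12:+C
Rule 4 (eight consecutive points on the same side of the centre line) is satisfied at point 12.

rule 4 at point 12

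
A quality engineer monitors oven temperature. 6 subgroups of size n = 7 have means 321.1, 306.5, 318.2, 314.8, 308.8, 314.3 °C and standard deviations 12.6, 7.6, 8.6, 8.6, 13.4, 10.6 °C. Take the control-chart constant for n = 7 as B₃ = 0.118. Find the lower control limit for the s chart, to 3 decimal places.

1.208

s̄ = (12.6 + 7.6 + 8.6 + 8.6 + 13.4 + 10.6) / 6 = 10.2333
LCL_s = B₃·s̄ = 0.118 × 10.2333 = 1.2075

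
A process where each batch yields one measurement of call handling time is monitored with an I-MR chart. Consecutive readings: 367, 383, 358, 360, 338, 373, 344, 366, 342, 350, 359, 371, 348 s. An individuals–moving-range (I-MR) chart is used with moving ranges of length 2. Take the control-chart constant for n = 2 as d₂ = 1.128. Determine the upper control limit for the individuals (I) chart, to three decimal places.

X̄ = (367 + 383 + 358 + 360 + 338 + 373 + 344 + 366 + 342 + 350 + 359 + 371 + 348) / 13 = 358.3846
Moving ranges: 16, 25, 2, 22, 35, 29, 22, 24, 8, 9, 12, 23; M̄R̄ = 227.0000 / 12 = 18.9167
UCL = X̄ + 3·M̄R̄/d₂ = 358.3846 + 3 × 18.9167 / 1.128 = 408.6949

408.695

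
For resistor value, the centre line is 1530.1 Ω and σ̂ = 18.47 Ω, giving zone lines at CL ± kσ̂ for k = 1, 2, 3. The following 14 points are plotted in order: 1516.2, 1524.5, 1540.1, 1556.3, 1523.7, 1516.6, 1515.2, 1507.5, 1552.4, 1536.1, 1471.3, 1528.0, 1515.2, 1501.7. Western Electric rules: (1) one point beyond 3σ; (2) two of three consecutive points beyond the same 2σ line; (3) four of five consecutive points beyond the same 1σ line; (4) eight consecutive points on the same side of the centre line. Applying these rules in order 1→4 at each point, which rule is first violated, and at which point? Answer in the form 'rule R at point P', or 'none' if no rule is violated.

rule 1 at point 11

Zone of each point (C = within 1σ̂, B = 1σ̂–2σ̂, A = 2σ̂–3σ̂, * = beyond 3σ̂; sign = side of CL): 1:-C, 2:-C, 3:+C, 4:+B, 5:-C, 6:-C, 7:-C, 8:-B, 9:+B, 10:+C, 11:-*, 12:-C, 13:-C, 14:-B
Rule 1 (one point beyond the 3σ limits) is satisfied at point 11.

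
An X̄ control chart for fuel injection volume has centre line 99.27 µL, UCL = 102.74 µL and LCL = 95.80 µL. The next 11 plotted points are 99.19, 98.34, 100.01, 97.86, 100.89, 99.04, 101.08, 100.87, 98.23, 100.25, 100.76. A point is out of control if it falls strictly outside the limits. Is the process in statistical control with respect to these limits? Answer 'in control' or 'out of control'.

All 11 points lie within [95.80, 102.74].

in control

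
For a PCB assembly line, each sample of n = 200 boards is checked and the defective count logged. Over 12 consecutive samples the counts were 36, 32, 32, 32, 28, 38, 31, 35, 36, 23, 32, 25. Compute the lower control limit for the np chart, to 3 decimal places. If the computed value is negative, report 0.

16.179

p̄ = Σdᵢ / (k·n) = 380 / (12 × 200) = 0.15833
LCL = np̄ − 3·√(np̄(1−p̄)) = 31.6667 − 3 × 5.1626 = 16.1788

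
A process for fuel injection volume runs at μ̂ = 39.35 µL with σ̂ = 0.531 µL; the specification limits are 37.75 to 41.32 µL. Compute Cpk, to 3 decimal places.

Cpu = (USL − μ̂) / (3σ̂) = (41.32 − 39.35) / (3 × 0.531) = 1.2367; Cpl = (μ̂ − LSL) / (3σ̂) = (39.35 − 37.75) / (3 × 0.531) = 1.0044; Cpk = min(Cpu, Cpl) = 1.0044

1.004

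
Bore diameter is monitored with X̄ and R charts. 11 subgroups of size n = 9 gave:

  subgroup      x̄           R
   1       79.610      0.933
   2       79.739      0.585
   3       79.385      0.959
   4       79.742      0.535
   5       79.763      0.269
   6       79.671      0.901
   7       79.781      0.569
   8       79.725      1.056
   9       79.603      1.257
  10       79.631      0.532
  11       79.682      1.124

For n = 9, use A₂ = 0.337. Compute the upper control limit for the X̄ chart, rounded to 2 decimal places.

79.93

X̄̄ = (79.610 + 79.739 + 79.385 + 79.742 + 79.763 + 79.671 + 79.781 + 79.725 + 79.603 + 79.631 + 79.682) / 11 = 876.3320 / 11 = 79.6665
R̄ = (0.933 + 0.585 + 0.959 + 0.535 + 0.269 + 0.901 + 0.569 + 1.056 + 1.257 + 0.532 + 1.124) / 11 = 8.7200 / 11 = 0.7927
UCL = X̄̄ + A₂·R̄ = 79.6665 + 0.337 × 0.7927 = 79.9337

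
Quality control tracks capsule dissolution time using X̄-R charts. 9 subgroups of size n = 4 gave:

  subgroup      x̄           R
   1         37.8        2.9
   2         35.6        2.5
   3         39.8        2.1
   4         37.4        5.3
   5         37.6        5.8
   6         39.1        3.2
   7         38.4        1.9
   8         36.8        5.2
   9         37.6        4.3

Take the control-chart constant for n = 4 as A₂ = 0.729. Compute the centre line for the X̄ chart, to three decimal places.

37.789

X̄̄ = (37.8 + 35.6 + 39.8 + 37.4 + 37.6 + 39.1 + 38.4 + 36.8 + 37.6) / 9 = 340.1000 / 9 = 37.7889
CL = X̄̄ = 37.7889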